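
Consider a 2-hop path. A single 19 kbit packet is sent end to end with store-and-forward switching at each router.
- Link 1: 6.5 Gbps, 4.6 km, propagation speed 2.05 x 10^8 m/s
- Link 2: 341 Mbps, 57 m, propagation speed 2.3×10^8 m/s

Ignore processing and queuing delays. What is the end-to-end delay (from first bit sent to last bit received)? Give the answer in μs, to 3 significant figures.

81.3 μs

L = 19000 bits.
Transmission delays (L/R per hop): 2.92308, 55.7185 μs; sum = 58.6416 μs.
Propagation delays (d/s per hop): 22.439, 0.247826 μs; sum = 22.6869 μs.
End-to-end = 81.3 μs.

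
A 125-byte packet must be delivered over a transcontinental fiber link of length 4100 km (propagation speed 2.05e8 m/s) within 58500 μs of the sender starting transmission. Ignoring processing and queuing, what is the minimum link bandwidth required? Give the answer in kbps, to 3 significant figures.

L = 1000 bits.
Propagation delay = 4100000 / 2.05e+08 = 20000 μs.
Transmission budget = 58500 − 20000 = 38500 μs.
R ≥ L / t_tx = 1000 bits / 0.0385 s = 26.0 kbps.

26.0 kbps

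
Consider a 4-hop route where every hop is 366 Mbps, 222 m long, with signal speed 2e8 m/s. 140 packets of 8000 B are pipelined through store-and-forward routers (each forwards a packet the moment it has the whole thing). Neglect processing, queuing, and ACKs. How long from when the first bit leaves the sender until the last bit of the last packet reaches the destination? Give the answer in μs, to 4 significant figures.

25010 μs

Per-hop transmission t_tx = L/R = 64000/366000000 = 174.863 μs.
Per-hop propagation t_prop = 222/200000000 = 1.11 μs.
Pipeline fill: first packet needs 4·t_tx to clear all hops; remaining 139 packets each add one t_tx.
Total = (4+140-1)·t_tx + 4·t_prop = 143·174.863 + 4·1.11 = 25010 μs.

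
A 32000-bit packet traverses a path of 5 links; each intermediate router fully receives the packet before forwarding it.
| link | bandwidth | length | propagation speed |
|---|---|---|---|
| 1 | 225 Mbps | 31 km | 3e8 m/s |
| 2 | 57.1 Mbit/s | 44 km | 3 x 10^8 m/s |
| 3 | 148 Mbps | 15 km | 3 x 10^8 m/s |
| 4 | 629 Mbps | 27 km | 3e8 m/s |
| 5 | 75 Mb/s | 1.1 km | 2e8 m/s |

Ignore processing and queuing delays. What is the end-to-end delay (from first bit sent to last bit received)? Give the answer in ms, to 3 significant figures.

1.79 ms

Transmission delays (L/R per hop): 0.142222, 0.56042, 0.216216, 0.0508744, 0.426667 ms; sum = 1.3964 ms.
Propagation delays (d/s per hop): 0.103333, 0.146667, 0.05, 0.09, 0.0055 ms; sum = 0.3955 ms.
End-to-end = 1.79 ms.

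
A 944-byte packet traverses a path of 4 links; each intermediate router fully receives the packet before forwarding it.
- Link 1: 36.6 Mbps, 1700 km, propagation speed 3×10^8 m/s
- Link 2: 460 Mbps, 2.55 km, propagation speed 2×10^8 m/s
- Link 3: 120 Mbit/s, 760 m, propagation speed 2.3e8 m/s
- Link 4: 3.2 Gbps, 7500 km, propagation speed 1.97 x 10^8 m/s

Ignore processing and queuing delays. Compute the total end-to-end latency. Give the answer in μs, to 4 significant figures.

44040 μs

L = 944 × 8 = 7552 bits.
Transmission delays (L/R per hop): 206.339, 16.4174, 62.9333, 2.36 μs; sum = 288.05 μs.
Propagation delays (d/s per hop): 5666.67, 12.75, 3.30435, 38071.1 μs; sum = 43753.8 μs.
End-to-end = 44040 μs.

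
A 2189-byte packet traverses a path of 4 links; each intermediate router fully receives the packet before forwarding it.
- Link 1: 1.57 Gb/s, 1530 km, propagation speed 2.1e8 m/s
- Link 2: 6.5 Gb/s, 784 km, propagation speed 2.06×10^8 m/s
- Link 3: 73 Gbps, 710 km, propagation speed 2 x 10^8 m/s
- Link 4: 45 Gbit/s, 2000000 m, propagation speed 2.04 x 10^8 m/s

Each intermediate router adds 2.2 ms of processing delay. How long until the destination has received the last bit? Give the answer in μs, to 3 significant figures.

L = 2189 × 8 = 17512 bits.
Transmission delays (L/R per hop): 11.1541, 2.69415, 0.23989, 0.389156 μs; sum = 14.4773 μs.
Propagation delays (d/s per hop): 7285.71, 3805.83, 3550, 9803.92 μs; sum = 24445.5 μs.
Processing at 3 router(s): 3 × 2.2 ms = 6600 μs.
End-to-end = 31100 μs.

31100 μs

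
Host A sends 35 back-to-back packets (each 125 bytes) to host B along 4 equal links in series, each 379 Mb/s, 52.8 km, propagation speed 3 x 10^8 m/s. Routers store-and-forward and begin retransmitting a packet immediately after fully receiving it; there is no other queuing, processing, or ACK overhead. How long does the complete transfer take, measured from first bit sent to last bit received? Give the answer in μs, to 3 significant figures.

Per-hop transmission t_tx = L/R = 1000/379000000 = 2.63852 μs.
Per-hop propagation t_prop = 52800/300000000 = 176 μs.
Pipeline fill: first packet needs 4·t_tx to clear all hops; remaining 34 packets each add one t_tx.
Total = (4+35-1)·t_tx + 4·t_prop = 38·2.63852 + 4·176 = 804 μs.

804 μs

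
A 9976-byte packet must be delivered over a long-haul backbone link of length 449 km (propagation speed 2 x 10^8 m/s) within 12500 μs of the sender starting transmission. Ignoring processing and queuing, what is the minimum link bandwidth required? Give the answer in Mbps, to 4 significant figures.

7.782 Mbps

L = 79808 bits.
Propagation delay = 449000 / 200000000 = 2245 μs.
Transmission budget = 12500 − 2245 = 10255 μs.
R ≥ L / t_tx = 79808 bits / 0.010255 s = 7.782 Mbps.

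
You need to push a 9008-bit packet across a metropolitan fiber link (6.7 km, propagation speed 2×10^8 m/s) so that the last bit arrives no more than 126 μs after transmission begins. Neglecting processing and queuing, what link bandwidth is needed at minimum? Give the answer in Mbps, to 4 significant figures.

Propagation delay = 6700 / 200000000 = 33.5 μs.
Transmission budget = 126 − 33.5 = 92.5 μs.
R ≥ L / t_tx = 9008 bits / 9.25e-05 s = 97.38 Mbps.

97.38 Mbps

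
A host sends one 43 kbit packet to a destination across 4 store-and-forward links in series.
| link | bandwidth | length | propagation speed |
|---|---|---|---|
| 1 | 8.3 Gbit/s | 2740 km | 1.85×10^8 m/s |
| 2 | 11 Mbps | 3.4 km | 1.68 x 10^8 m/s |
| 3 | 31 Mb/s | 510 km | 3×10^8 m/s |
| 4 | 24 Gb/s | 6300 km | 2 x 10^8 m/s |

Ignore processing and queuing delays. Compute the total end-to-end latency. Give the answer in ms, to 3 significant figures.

53.3 ms

L = 43000 bits.
Transmission delays (L/R per hop): 0.00518072, 3.90909, 1.3871, 0.00179167 ms; sum = 5.30316 ms.
Propagation delays (d/s per hop): 14.8108, 0.0202381, 1.7, 31.5 ms; sum = 48.031 ms.
End-to-end = 53.3 ms.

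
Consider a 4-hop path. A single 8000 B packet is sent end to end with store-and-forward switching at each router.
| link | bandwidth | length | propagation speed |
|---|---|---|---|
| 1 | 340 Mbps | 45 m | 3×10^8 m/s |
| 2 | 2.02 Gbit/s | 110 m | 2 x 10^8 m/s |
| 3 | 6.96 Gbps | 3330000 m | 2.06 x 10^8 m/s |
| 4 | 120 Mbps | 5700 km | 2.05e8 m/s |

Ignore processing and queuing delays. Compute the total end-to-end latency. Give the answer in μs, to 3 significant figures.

44700 μs

L = 8000 × 8 = 64000 bits.
Transmission delays (L/R per hop): 188.235, 31.6832, 9.1954, 533.333 μs; sum = 762.447 μs.
Propagation delays (d/s per hop): 0.15, 0.55, 16165, 27804.9 μs; sum = 43970.6 μs.
End-to-end = 44700 μs.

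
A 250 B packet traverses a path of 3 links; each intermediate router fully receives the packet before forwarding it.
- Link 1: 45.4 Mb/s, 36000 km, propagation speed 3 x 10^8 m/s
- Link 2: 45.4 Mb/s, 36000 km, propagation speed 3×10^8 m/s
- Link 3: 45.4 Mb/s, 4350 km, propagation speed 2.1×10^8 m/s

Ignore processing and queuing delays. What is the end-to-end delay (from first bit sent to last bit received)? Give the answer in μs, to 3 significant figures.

L = 250 × 8 = 2000 bits.
Transmission delay per hop = L/R = 2000/45400000 = 44.0529 μs; 3 hops → 132.159 μs.
Propagation delays (d/s per hop): 120000, 120000, 20714.3 μs; sum = 260714 μs.
End-to-end = 261000 μs.

261000 μs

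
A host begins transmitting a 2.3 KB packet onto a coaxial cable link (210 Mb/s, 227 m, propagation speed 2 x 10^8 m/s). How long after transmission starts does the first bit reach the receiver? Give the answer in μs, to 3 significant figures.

First bit experiences only propagation delay: d/s = 227/200000000 = 1.14 μs.

1.14 μs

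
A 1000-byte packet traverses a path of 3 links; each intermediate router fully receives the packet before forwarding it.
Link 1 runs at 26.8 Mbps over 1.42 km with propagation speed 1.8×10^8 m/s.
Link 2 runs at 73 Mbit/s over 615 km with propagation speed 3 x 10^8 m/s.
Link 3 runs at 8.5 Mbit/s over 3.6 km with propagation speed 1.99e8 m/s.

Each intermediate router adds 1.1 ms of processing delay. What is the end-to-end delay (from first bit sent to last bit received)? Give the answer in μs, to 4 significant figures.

L = 1000 × 8 = 8000 bits.
Transmission delays (L/R per hop): 298.507, 109.589, 941.176 μs; sum = 1349.27 μs.
Propagation delays (d/s per hop): 7.88889, 2050, 18.0905 μs; sum = 2075.98 μs.
Processing at 2 router(s): 2 × 1.1 ms = 2200 μs.
End-to-end = 5625 μs.

5625 μs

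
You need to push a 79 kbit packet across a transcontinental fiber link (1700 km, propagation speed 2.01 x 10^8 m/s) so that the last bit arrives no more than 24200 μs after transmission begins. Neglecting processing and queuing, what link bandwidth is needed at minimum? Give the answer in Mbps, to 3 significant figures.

Propagation delay = 1700000 / 2.01e+08 = 8457.71 μs.
Transmission budget = 24200 − 8457.71 = 15742.3 μs.
R ≥ L / t_tx = 79000 bits / 0.0157423 s = 5.02 Mbps.

5.02 Mbps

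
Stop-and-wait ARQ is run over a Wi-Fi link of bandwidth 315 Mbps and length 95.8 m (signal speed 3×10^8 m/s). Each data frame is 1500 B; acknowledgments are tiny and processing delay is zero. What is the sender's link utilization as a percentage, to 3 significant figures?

t_tx = L/R = 12000/315000000 = 3.80952e-05 s.
t_prop = 95.8/300000000 = 3.19333e-07 s; RTT = 6.38667e-07 s.
Cycle = t_tx + RTT = 3.87339e-05 s.
Utilization = t_tx / cycle = 3.80952e-05/3.87339e-05 = 98.4 %.

98.4 %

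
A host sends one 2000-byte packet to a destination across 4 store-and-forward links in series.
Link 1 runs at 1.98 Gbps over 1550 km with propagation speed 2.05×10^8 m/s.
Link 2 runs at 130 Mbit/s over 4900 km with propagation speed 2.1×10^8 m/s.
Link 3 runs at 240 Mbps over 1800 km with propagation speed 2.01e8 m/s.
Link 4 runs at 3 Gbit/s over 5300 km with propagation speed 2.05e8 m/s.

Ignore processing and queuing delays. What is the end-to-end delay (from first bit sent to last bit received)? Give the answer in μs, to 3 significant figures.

65900 μs

L = 2000 × 8 = 16000 bits.
Transmission delays (L/R per hop): 8.08081, 123.077, 66.6667, 5.33333 μs; sum = 203.158 μs.
Propagation delays (d/s per hop): 7560.98, 23333.3, 8955.22, 25853.7 μs; sum = 65703.2 μs.
End-to-end = 65900 μs.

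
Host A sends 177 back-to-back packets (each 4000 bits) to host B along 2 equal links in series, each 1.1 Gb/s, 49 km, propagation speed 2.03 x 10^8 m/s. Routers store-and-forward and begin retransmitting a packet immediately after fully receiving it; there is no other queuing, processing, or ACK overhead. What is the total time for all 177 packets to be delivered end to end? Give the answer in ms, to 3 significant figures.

Per-hop transmission t_tx = L/R = 4000/1100000000 = 0.00363636 ms.
Per-hop propagation t_prop = 49000/2.03e+08 = 0.241379 ms.
Pipeline fill: first packet needs 2·t_tx to clear all hops; remaining 176 packets each add one t_tx.
Total = (2+177-1)·t_tx + 2·t_prop = 178·0.00363636 + 2·0.241379 = 1.13 ms.

1.13 ms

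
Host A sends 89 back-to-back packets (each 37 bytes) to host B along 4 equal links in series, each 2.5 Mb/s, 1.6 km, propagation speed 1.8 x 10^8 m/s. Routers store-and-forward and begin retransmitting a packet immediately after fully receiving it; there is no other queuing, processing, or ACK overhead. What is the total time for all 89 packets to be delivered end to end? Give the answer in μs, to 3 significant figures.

Per-hop transmission t_tx = L/R = 296/2500000 = 118.4 μs.
Per-hop propagation t_prop = 1600/180000000 = 8.88889 μs.
Pipeline fill: first packet needs 4·t_tx to clear all hops; remaining 88 packets each add one t_tx.
Total = (4+89-1)·t_tx + 4·t_prop = 92·118.4 + 4·8.88889 = 10900 μs.

10900 μs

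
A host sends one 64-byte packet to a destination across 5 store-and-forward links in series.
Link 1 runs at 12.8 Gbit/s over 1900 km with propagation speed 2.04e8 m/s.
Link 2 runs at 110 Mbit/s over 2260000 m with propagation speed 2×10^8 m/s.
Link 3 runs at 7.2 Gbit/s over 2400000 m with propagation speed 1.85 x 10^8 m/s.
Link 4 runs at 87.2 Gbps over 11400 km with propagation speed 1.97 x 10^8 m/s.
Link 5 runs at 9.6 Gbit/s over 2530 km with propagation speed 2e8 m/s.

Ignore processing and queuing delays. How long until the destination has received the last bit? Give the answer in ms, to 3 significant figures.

104 ms

L = 64 × 8 = 512 bits.
Transmission delays (L/R per hop): 4e-05, 0.00465455, 7.11111e-05, 5.87156e-06, 5.33333e-05 ms; sum = 0.00482486 ms.
Propagation delays (d/s per hop): 9.31373, 11.3, 12.973, 57.868, 12.65 ms; sum = 104.105 ms.
End-to-end = 104 ms.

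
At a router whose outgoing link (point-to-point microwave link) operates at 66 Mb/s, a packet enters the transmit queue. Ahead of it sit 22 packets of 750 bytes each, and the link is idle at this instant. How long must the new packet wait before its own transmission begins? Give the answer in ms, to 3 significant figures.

Each queued packet: L/R = 6000/66000000 = 0.0909091 ms.
22 queued → 2 ms.
Queuing delay = 2.00 ms.

2.00 ms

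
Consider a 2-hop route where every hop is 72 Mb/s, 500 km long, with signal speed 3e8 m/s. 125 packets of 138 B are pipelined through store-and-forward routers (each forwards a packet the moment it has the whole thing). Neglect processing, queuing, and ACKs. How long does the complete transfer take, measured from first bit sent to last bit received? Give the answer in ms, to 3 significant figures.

5.27 ms

Per-hop transmission t_tx = L/R = 1104/72000000 = 0.0153333 ms.
Per-hop propagation t_prop = 500000/300000000 = 1.66667 ms.
Pipeline fill: first packet needs 2·t_tx to clear all hops; remaining 124 packets each add one t_tx.
Total = (2+125-1)·t_tx + 2·t_prop = 126·0.0153333 + 2·1.66667 = 5.27 ms.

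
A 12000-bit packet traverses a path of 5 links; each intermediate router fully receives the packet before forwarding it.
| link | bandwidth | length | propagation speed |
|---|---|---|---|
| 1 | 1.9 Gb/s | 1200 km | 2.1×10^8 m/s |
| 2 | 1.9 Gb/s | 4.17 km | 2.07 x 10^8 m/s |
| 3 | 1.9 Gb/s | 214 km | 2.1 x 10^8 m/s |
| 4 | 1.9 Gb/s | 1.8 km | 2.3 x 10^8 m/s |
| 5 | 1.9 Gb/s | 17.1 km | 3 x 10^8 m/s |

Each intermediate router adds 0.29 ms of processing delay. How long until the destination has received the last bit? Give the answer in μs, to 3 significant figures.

Transmission delay per hop = L/R = 12000/1900000000 = 6.31579 μs; 5 hops → 31.5789 μs.
Propagation delays (d/s per hop): 5714.29, 20.1449, 1019.05, 7.82609, 57 μs; sum = 6818.3 μs.
Processing at 4 router(s): 4 × 0.29 ms = 1160 μs.
End-to-end = 8010 μs.

8010 μs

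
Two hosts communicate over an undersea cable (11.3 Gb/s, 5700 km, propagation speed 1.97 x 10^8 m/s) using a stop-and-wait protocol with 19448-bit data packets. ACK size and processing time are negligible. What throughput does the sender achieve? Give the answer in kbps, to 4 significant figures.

336.1 kbps

t_tx = L/R = 19448/11300000000 = 1.72106e-06 s.
t_prop = 5700000/197000000 = 0.028934 s; RTT = 0.057868 s.
Cycle = t_tx + RTT = 0.0578697 s.
Throughput = L / cycle = 19448 / 0.0578697 = 336.1 kbps.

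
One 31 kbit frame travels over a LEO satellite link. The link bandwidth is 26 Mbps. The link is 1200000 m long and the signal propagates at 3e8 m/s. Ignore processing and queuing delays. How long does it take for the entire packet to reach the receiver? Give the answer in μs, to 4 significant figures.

5192 μs

L = 31000 bits.
Transmission delay = L/R = 31000 / 26000000 = 1192.31 μs.
Propagation delay = d/s = 1200000 m / 300000000 m/s = 4000 μs.
Total = 5192 μs.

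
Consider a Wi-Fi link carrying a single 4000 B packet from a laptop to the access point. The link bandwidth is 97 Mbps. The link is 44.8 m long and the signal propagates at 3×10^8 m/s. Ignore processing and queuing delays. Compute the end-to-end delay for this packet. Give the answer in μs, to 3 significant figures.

330 μs

L = 4000 × 8 = 32000 bits.
Transmission delay = L/R = 32000 / 97000000 = 329.897 μs.
Propagation delay = d/s = 44.8 m / 300000000 m/s = 0.149333 μs.
Total = 330 μs.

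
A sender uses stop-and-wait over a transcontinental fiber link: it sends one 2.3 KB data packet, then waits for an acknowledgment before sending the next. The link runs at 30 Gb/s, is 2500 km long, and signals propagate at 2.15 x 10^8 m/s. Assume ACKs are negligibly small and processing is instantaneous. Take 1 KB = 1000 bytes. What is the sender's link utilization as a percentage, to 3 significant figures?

t_tx = L/R = 18400/30000000000 = 6.13333e-07 s.
t_prop = 2500000/215000000 = 0.0116279 s; RTT = 0.0232558 s.
Cycle = t_tx + RTT = 0.0232564 s.
Utilization = t_tx / cycle = 6.13333e-07/0.0232564 = 0.00264 %.

0.00264 %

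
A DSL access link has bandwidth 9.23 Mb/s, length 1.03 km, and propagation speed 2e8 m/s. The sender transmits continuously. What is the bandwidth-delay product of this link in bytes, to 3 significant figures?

5.94 bytes

Propagation delay = 1030 / 200000000 = 5.15e-06 s.
BDP = R × t_prop = 9230000 × 5.15e-06 = 47.5345 bits.
In bytes: 47.5345/8 = 5.94 bytes.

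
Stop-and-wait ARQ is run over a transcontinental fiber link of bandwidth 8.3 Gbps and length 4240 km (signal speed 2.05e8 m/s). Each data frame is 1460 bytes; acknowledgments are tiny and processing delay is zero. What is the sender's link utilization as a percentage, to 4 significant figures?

t_tx = L/R = 11680/8.3e+09 = 1.40723e-06 s.
t_prop = 4240000/2.05e+08 = 0.0206829 s; RTT = 0.0413659 s.
Cycle = t_tx + RTT = 0.0413673 s.
Utilization = t_tx / cycle = 1.40723e-06/0.0413673 = 0.003402 %.

0.003402 %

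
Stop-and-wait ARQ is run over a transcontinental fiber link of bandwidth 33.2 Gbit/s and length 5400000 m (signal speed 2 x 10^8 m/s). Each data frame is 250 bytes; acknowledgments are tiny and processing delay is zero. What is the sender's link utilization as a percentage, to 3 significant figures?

0.000112 %

t_tx = L/R = 2000/3.32e+10 = 6.0241e-08 s.
t_prop = 5400000/200000000 = 0.027 s; RTT = 0.054 s.
Cycle = t_tx + RTT = 0.0540001 s.
Utilization = t_tx / cycle = 6.0241e-08/0.0540001 = 0.000112 %.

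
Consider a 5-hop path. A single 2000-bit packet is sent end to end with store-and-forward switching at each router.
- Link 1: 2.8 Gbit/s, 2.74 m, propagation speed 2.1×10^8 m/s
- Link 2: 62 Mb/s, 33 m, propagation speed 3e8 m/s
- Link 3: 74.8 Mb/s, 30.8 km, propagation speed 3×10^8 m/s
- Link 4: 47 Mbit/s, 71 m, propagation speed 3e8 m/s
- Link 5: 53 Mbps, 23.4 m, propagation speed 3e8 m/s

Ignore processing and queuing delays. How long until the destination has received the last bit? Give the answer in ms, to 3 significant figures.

Transmission delays (L/R per hop): 0.000714286, 0.0322581, 0.026738, 0.0425532, 0.0377358 ms; sum = 0.139999 ms.
Propagation delays (d/s per hop): 1.30476e-05, 0.00011, 0.102667, 0.000236667, 7.8e-05 ms; sum = 0.103104 ms.
End-to-end = 0.243 ms.

0.243 ms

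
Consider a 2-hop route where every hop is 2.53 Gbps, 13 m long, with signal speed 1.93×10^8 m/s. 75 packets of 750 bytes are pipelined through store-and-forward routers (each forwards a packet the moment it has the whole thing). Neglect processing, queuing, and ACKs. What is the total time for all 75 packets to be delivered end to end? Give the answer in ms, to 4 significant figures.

Per-hop transmission t_tx = L/R = 6000/2530000000 = 0.00237154 ms.
Per-hop propagation t_prop = 13/193000000 = 6.73575e-05 ms.
Pipeline fill: first packet needs 2·t_tx to clear all hops; remaining 74 packets each add one t_tx.
Total = (2+75-1)·t_tx + 2·t_prop = 76·0.00237154 + 2·6.73575e-05 = 0.1804 ms.

0.1804 ms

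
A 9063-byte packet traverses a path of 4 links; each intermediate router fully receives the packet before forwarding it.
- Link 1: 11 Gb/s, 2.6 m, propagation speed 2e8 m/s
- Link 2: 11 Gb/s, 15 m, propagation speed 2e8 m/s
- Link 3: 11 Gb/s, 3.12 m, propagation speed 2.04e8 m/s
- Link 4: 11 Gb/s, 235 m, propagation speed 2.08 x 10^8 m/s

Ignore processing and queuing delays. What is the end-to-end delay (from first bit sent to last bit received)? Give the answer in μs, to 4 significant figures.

27.60 μs

L = 9063 × 8 = 72504 bits.
Transmission delay per hop = L/R = 72504/11000000000 = 6.59127 μs; 4 hops → 26.3651 μs.
Propagation delays (d/s per hop): 0.013, 0.075, 0.0152941, 1.12981 μs; sum = 1.2331 μs.
End-to-end = 27.60 μs.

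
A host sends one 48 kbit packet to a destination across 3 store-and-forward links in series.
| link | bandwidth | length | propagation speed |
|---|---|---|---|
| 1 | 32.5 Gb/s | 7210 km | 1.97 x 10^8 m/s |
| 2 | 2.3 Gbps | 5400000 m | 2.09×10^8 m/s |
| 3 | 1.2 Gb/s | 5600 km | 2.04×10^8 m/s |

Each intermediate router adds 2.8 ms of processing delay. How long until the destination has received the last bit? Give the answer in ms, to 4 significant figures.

L = 48000 bits.
Transmission delays (L/R per hop): 0.00147692, 0.0208696, 0.04 ms; sum = 0.0623465 ms.
Propagation delays (d/s per hop): 36.599, 25.8373, 27.451 ms; sum = 89.8873 ms.
Processing at 2 router(s): 2 × 2.8 ms = 5.6 ms.
End-to-end = 95.55 ms.

95.55 ms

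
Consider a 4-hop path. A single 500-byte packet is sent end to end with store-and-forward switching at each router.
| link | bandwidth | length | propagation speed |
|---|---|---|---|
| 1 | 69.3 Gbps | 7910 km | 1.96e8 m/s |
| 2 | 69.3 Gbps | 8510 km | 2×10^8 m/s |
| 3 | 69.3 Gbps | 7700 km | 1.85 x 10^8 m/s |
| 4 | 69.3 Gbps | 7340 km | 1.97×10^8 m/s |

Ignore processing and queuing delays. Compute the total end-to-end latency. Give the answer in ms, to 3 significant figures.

162 ms

L = 500 × 8 = 4000 bits.
Transmission delay per hop = L/R = 4000/69300000000 = 5.77201e-05 ms; 4 hops → 0.00023088 ms.
Propagation delays (d/s per hop): 40.3571, 42.55, 41.6216, 37.2589 ms; sum = 161.788 ms.
End-to-end = 162 ms.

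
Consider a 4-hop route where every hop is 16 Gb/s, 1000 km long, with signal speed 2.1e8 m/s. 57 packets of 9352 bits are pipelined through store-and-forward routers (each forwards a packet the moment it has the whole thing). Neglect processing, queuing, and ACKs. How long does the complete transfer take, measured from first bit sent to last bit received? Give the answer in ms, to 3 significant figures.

Per-hop transmission t_tx = L/R = 9352/16000000000 = 0.0005845 ms.
Per-hop propagation t_prop = 1000000/210000000 = 4.7619 ms.
Pipeline fill: first packet needs 4·t_tx to clear all hops; remaining 56 packets each add one t_tx.
Total = (4+57-1)·t_tx + 4·t_prop = 60·0.0005845 + 4·4.7619 = 19.1 ms.

19.1 ms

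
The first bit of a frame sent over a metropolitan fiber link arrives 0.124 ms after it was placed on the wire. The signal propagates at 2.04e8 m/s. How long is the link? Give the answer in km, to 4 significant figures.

d = s × t_prop = 204000000 × 0.000124 = 25.30 km.

25.30 km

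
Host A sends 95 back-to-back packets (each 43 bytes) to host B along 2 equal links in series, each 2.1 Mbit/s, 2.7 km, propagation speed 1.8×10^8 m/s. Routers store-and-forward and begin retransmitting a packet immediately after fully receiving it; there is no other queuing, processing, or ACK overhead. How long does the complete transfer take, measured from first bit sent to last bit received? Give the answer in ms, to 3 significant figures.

15.8 ms

Per-hop transmission t_tx = L/R = 344/2100000 = 0.16381 ms.
Per-hop propagation t_prop = 2700/180000000 = 0.015 ms.
Pipeline fill: first packet needs 2·t_tx to clear all hops; remaining 94 packets each add one t_tx.
Total = (2+95-1)·t_tx + 2·t_prop = 96·0.16381 + 2·0.015 = 15.8 ms.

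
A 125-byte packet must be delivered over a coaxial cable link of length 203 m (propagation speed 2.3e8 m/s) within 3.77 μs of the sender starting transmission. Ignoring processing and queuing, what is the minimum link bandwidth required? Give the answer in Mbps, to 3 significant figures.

346 Mbps

L = 1000 bits.
Propagation delay = 203 / 2.3e+08 = 0.882609 μs.
Transmission budget = 3.77 − 0.882609 = 2.88739 μs.
R ≥ L / t_tx = 1000 bits / 2.88739e-06 s = 346 Mbps.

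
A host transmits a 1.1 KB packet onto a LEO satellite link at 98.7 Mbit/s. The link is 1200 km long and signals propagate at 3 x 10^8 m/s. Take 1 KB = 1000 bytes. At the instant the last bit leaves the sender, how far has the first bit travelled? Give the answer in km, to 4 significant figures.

t_tx = L/R = 8800/98700000 = 8.91591e-05 s.
Distance = s × t_tx = 300000000 × 8.91591e-05 = 26.75 km.

26.75 km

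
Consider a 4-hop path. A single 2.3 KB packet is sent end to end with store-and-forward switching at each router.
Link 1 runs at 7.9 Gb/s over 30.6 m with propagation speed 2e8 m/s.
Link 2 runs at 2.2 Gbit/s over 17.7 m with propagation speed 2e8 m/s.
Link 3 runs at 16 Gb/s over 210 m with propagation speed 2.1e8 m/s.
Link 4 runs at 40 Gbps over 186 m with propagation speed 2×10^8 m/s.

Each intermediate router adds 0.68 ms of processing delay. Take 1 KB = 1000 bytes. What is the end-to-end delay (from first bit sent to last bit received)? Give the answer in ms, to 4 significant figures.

L = 18400 bits.
Transmission delays (L/R per hop): 0.00232911, 0.00836364, 0.00115, 0.00046 ms; sum = 0.0123028 ms.
Propagation delays (d/s per hop): 0.000153, 8.85e-05, 0.001, 0.00093 ms; sum = 0.0021715 ms.
Processing at 3 router(s): 3 × 0.68 ms = 2.04 ms.
End-to-end = 2.054 ms.

2.054 ms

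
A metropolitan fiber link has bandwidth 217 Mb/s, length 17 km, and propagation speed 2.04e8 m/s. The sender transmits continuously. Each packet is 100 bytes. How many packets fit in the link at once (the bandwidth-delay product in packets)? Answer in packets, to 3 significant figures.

22.6 packets

Propagation delay = 17000 / 204000000 = 8.33333e-05 s.
BDP = R × t_prop = 217000000 × 8.33333e-05 = 18083.3 bits.
In packets of 800 bits: 22.6 packets.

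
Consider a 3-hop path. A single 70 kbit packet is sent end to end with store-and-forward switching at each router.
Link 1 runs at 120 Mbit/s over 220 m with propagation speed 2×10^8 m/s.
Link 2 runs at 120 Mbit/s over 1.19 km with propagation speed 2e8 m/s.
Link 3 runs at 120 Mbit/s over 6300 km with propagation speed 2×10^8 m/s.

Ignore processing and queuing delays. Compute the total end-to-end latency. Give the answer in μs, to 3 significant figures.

33300 μs

L = 70000 bits.
Transmission delay per hop = L/R = 70000/120000000 = 583.333 μs; 3 hops → 1750 μs.
Propagation delays (d/s per hop): 1.1, 5.95, 31500 μs; sum = 31507.1 μs.
End-to-end = 33300 μs.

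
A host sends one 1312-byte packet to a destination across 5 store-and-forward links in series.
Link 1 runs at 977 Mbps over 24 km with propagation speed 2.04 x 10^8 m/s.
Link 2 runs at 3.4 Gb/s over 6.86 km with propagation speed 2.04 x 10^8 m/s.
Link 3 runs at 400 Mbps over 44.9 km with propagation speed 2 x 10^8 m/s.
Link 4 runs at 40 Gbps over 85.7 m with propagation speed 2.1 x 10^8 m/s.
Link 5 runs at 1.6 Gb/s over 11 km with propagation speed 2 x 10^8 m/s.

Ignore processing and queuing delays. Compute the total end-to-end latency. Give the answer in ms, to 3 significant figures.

L = 1312 × 8 = 10496 bits.
Transmission delays (L/R per hop): 0.0107431, 0.00308706, 0.02624, 0.0002624, 0.00656 ms; sum = 0.0468925 ms.
Propagation delays (d/s per hop): 0.117647, 0.0336275, 0.2245, 0.000408095, 0.055 ms; sum = 0.431183 ms.
End-to-end = 0.478 ms.

0.478 ms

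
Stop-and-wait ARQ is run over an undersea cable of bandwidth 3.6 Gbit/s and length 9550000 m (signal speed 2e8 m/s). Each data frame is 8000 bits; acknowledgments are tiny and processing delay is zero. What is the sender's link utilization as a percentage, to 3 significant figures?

0.00233 %

t_tx = L/R = 8000/3600000000 = 2.22222e-06 s.
t_prop = 9550000/200000000 = 0.04775 s; RTT = 0.0955 s.
Cycle = t_tx + RTT = 0.0955022 s.
Utilization = t_tx / cycle = 2.22222e-06/0.0955022 = 0.00233 %.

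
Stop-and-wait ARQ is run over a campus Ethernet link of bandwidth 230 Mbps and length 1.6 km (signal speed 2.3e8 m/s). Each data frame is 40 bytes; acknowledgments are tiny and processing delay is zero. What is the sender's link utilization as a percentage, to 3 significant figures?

t_tx = L/R = 320/230000000 = 1.3913e-06 s.
t_prop = 1600/2.3e+08 = 6.95652e-06 s; RTT = 1.3913e-05 s.
Cycle = t_tx + RTT = 1.53043e-05 s.
Utilization = t_tx / cycle = 1.3913e-06/1.53043e-05 = 9.09 %.

9.09 %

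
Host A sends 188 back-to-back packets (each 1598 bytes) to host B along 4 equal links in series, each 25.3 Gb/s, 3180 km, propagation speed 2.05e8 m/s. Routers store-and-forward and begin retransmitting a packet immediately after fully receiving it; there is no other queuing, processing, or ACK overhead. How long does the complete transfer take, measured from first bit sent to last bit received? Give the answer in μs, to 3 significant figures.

62100 μs

Per-hop transmission t_tx = L/R = 12784/25300000000 = 0.505296 μs.
Per-hop propagation t_prop = 3180000/2.05e+08 = 15512.2 μs.
Pipeline fill: first packet needs 4·t_tx to clear all hops; remaining 187 packets each add one t_tx.
Total = (4+188-1)·t_tx + 4·t_prop = 191·0.505296 + 4·15512.2 = 62100 μs.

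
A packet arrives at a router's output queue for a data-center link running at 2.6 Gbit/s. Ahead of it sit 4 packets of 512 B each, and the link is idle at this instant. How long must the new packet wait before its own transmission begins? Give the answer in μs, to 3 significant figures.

Each queued packet: L/R = 4096/2600000000 = 1.57538 μs.
4 queued → 6.30154 μs.
Queuing delay = 6.30 μs.

6.30 μs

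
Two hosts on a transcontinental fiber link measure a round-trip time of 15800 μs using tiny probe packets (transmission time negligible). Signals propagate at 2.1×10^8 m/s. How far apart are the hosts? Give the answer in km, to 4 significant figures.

One-way propagation = RTT/2 = 7900 μs.
d = s × t = 210000000 × 0.0079 = 1659 km.

1659 km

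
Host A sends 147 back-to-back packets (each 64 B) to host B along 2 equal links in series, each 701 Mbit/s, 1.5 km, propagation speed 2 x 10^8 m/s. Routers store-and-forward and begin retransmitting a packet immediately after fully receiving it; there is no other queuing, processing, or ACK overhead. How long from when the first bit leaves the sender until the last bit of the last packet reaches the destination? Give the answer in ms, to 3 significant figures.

0.123 ms

Per-hop transmission t_tx = L/R = 512/701000000 = 0.000730385 ms.
Per-hop propagation t_prop = 1500/200000000 = 0.0075 ms.
Pipeline fill: first packet needs 2·t_tx to clear all hops; remaining 146 packets each add one t_tx.
Total = (2+147-1)·t_tx + 2·t_prop = 148·0.000730385 + 2·0.0075 = 0.123 ms.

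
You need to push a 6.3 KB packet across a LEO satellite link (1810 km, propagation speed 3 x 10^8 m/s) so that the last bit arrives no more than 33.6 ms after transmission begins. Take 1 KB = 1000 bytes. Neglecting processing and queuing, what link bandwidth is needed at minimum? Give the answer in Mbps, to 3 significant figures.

1.83 Mbps

L = 50400 bits.
Propagation delay = 1810000 / 300000000 = 6.03333 ms.
Transmission budget = 33.6 − 6.03333 = 27.5667 ms.
R ≥ L / t_tx = 50400 bits / 0.0275667 s = 1.83 Mbps.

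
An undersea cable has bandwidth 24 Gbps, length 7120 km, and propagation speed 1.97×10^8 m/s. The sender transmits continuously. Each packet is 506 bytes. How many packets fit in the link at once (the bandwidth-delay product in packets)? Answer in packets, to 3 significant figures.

214000 packets

Propagation delay = 7120000 / 197000000 = 0.0361421 s.
BDP = R × t_prop = 24000000000 × 0.0361421 = 867411000 bits.
In packets of 4048 bits: 214000 packets.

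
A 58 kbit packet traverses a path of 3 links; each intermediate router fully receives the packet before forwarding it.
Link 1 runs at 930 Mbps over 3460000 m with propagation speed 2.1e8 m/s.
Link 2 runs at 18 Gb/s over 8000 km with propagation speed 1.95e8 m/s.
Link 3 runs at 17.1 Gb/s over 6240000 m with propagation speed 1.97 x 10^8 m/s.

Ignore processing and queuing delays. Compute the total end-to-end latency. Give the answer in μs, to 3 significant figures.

L = 58000 bits.
Transmission delays (L/R per hop): 62.3656, 3.22222, 3.39181 μs; sum = 68.9796 μs.
Propagation delays (d/s per hop): 16476.2, 41025.6, 31675.1 μs; sum = 89177 μs.
End-to-end = 89200 μs.

89200 μs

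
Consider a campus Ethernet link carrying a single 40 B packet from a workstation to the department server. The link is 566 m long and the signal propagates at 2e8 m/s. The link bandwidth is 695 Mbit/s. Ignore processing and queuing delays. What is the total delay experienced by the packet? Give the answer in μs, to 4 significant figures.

L = 40 × 8 = 320 bits.
Transmission delay = L/R = 320 / 695000000 = 0.460432 μs.
Propagation delay = d/s = 566 m / 200000000 m/s = 2.83 μs.
Total = 3.290 μs.

3.290 μs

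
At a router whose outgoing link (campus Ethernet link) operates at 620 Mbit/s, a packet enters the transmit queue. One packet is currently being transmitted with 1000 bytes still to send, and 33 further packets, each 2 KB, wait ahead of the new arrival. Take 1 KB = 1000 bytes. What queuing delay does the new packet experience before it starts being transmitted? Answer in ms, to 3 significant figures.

Each queued packet: L/R = 16000/620000000 = 0.0258065 ms.
33 queued → 0.851613 ms.
Plus remaining 8000 bits of current packet: 0.0129032 ms.
Queuing delay = 0.865 ms.

0.865 ms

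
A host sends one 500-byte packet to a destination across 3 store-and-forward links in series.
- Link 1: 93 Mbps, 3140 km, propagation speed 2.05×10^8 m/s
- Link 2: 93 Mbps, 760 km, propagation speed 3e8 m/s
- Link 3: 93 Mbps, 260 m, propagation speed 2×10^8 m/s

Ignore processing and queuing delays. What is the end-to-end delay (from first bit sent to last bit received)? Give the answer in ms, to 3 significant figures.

18.0 ms

L = 500 × 8 = 4000 bits.
Transmission delay per hop = L/R = 4000/93000000 = 0.0430108 ms; 3 hops → 0.129032 ms.
Propagation delays (d/s per hop): 15.3171, 2.53333, 0.0013 ms; sum = 17.8517 ms.
End-to-end = 18.0 ms.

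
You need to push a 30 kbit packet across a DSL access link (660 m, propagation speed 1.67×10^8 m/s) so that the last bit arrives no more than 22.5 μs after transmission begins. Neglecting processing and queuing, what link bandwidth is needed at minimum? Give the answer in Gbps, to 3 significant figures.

Propagation delay = 660 / 167000000 = 3.9521 μs.
Transmission budget = 22.5 − 3.9521 = 18.5479 μs.
R ≥ L / t_tx = 30000 bits / 1.85479e-05 s = 1.62 Gbps.

1.62 Gbps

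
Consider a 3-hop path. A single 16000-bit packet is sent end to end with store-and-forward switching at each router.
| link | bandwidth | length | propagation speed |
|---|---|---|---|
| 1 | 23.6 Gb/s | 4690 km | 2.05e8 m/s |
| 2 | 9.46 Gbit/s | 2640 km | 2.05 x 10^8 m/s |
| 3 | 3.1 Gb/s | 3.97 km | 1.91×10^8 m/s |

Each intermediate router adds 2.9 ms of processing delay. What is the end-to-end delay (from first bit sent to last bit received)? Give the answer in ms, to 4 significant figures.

Transmission delays (L/R per hop): 0.000677966, 0.00169133, 0.00516129 ms; sum = 0.00753059 ms.
Propagation delays (d/s per hop): 22.878, 12.878, 0.0207853 ms; sum = 35.7769 ms.
Processing at 2 router(s): 2 × 2.9 ms = 5.8 ms.
End-to-end = 41.58 ms.

41.58 ms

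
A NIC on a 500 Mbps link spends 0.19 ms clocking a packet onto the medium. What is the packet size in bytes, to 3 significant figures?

11900 bytes

L = R × t_tx = 500000000 b/s × 0.00019 s = 95000 bits.
In bytes: 95000 / 8 = 11900 bytes.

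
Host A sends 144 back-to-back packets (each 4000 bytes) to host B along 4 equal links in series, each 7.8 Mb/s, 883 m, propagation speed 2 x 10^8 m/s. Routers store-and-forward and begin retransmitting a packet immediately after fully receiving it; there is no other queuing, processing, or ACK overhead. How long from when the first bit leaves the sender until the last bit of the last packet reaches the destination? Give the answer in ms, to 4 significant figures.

603.1 ms

Per-hop transmission t_tx = L/R = 32000/7800000 = 4.10256 ms.
Per-hop propagation t_prop = 883/200000000 = 0.004415 ms.
Pipeline fill: first packet needs 4·t_tx to clear all hops; remaining 143 packets each add one t_tx.
Total = (4+144-1)·t_tx + 4·t_prop = 147·4.10256 + 4·0.004415 = 603.1 ms.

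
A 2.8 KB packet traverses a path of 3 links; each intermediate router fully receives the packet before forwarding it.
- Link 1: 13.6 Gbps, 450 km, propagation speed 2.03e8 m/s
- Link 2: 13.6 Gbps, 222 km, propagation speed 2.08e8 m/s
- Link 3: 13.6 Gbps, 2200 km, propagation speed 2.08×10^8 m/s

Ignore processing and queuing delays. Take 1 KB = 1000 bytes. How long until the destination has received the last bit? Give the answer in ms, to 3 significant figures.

L = 22400 bits.
Transmission delay per hop = L/R = 22400/13600000000 = 0.00164706 ms; 3 hops → 0.00494118 ms.
Propagation delays (d/s per hop): 2.21675, 1.06731, 10.5769 ms; sum = 13.861 ms.
End-to-end = 13.9 ms.

13.9 ms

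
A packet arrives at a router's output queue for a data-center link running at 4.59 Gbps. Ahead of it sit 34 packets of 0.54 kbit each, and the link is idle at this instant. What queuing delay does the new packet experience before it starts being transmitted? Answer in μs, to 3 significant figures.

4.00 μs

Each queued packet: L/R = 540/4590000000 = 0.117647 μs.
34 queued → 4 μs.
Queuing delay = 4.00 μs.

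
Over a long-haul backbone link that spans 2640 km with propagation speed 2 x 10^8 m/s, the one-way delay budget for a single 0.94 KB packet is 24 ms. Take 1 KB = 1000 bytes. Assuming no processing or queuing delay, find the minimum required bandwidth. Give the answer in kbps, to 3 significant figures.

L = 7520 bits.
Propagation delay = 2640000 / 200000000 = 13.2 ms.
Transmission budget = 24 − 13.2 = 10.8 ms.
R ≥ L / t_tx = 7520 bits / 0.0108 s = 696 kbps.

696 kbps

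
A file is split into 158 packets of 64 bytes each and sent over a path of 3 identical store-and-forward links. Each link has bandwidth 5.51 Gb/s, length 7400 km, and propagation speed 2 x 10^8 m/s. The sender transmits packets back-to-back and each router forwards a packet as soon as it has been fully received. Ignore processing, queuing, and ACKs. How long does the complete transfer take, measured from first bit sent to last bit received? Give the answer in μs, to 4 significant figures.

111000 μs

Per-hop transmission t_tx = L/R = 512/5510000000 = 0.092922 μs.
Per-hop propagation t_prop = 7400000/200000000 = 37000 μs.
Pipeline fill: first packet needs 3·t_tx to clear all hops; remaining 157 packets each add one t_tx.
Total = (3+158-1)·t_tx + 3·t_prop = 160·0.092922 + 3·37000 = 111000 μs.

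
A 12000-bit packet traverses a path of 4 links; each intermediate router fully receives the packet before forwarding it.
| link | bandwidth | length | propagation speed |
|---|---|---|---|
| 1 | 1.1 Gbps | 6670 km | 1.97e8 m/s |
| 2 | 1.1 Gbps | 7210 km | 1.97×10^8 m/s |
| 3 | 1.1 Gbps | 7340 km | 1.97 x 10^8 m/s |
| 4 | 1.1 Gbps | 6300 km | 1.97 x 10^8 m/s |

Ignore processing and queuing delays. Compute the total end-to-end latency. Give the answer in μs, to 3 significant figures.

140000 μs

Transmission delay per hop = L/R = 12000/1100000000 = 10.9091 μs; 4 hops → 43.6364 μs.
Propagation delays (d/s per hop): 33857.9, 36599, 37258.9, 31979.7 μs; sum = 139695 μs.
End-to-end = 140000 μs.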